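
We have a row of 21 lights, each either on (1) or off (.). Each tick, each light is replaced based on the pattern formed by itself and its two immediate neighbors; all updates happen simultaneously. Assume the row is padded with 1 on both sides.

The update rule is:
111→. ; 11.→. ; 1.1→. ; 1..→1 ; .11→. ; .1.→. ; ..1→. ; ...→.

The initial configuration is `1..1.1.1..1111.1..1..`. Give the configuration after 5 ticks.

tick 1: .1......1.......1..1.
tick 2: ..1......1.......1...
tick 3: 1..1......1.......1..
tick 4: .1..1......1.......1.
tick 5: ..1..1......1........

..1..1......1........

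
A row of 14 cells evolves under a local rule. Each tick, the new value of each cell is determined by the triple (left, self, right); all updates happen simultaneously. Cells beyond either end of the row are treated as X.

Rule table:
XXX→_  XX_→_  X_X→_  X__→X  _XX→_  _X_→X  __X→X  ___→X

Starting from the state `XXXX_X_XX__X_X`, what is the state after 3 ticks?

_________XXX__

_____X___XXX__
XXXXXXXXX___XX
_________XXX__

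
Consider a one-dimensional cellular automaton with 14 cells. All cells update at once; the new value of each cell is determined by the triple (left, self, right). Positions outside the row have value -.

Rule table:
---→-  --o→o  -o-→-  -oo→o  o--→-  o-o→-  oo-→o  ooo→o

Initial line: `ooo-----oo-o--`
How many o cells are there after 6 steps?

ooo----ooo----
ooo---oooo----
ooo--ooooo----
ooo-oooooo----
ooo-oooooo----  (fixed point — unchanged through step 6)
count of o: 9

9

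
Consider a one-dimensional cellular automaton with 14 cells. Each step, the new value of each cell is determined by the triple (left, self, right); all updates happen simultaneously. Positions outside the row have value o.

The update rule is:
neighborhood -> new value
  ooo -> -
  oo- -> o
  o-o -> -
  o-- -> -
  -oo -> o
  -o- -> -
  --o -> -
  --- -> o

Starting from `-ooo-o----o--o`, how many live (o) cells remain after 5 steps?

5

step 1: -o-o---oo----o
step 2: -----o-oo-oo-o
step 3: -ooo---oo-oo-o
step 4: -o-o-o-oo-oo-o
step 5: -------oo-oo-o
count of o: 5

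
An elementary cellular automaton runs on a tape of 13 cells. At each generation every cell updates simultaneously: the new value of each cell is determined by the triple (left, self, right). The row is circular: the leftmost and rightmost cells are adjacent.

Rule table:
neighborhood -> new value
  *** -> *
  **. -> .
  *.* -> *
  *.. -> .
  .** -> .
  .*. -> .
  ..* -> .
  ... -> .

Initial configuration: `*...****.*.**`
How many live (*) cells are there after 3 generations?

.....**.*.*.*
.......*.*.*.
........*.*..
count of *: 2

2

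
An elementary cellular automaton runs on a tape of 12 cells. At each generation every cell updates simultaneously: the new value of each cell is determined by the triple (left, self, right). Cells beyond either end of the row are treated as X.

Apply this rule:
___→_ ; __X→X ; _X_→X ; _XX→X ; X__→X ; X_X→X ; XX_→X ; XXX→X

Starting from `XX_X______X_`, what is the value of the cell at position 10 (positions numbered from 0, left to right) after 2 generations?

X

generation 1: XXXXX____XXX
generation 2: XXXXXX__XXXX
position 10 holds X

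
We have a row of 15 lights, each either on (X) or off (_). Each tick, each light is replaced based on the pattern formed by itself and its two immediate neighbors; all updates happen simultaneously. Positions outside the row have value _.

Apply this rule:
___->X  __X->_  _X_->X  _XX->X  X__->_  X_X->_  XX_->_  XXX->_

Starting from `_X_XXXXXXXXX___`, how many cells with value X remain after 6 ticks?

8

_X_X_________XX
_X_X_XXXXXXX_X_
_X_X_X_______X_
_X_X_X_XXXXX_X_
_X_X_X_X_____X_
_X_X_X_X_XXX_X_
count of X: 8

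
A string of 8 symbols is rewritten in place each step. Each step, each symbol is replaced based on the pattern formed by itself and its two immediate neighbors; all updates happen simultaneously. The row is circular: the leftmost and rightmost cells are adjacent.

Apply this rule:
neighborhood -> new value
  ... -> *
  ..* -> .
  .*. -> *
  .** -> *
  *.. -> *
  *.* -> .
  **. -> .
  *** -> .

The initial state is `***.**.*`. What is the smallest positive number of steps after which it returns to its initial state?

....*..*
***.**.*

2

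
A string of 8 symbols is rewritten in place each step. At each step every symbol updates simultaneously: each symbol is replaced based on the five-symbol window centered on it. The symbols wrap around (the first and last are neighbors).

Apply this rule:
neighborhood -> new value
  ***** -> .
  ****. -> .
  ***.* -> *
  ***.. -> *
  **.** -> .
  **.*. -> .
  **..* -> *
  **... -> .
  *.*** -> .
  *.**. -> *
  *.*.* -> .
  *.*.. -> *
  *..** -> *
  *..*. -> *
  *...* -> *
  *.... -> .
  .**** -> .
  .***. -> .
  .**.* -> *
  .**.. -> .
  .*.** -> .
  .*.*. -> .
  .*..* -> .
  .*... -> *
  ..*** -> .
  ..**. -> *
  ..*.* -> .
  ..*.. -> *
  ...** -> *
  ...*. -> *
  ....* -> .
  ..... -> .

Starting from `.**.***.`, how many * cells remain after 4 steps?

5

***...**
..*.**..
.*..*...
**.***..
count of *: 5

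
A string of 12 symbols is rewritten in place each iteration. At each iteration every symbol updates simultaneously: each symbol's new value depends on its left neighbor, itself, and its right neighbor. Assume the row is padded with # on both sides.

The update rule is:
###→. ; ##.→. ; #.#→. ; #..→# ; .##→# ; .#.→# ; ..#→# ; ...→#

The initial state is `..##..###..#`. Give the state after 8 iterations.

..........##

###.###..###
....#..###..
########..##
........###.
#########...
.........###
##########..
..........##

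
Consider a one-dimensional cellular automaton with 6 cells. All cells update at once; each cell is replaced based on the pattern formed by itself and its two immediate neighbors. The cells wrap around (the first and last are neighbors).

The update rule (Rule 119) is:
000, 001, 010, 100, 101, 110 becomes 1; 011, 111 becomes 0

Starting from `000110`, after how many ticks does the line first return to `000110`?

12

tick 1: 111011
tick 2: 001100
tick 3: 110111
tick 4: 011000
tick 5: 101111
tick 6: 110000
tick 7: 011111
tick 8: 100001
tick 9: 111110
tick 10: 000011
tick 11: 111101
tick 12: 000110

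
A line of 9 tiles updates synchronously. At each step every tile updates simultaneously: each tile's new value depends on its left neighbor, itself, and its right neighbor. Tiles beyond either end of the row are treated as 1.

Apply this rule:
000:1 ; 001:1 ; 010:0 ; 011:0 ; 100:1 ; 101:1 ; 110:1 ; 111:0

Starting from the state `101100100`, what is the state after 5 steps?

110111011
011001100
101110111
110011000
011101111

011101111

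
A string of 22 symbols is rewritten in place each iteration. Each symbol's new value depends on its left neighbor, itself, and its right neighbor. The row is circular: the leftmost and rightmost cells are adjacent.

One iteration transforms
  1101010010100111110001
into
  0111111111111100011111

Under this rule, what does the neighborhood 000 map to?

At position 19 the neighborhood is 000; the next row has 1 there.

1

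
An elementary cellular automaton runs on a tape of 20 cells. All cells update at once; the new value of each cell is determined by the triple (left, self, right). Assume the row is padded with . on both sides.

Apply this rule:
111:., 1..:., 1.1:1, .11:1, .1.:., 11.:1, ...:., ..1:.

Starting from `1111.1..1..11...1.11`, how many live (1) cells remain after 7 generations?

4

1..11......11....111
...11......11....1.1
...11......11.....1.
...11......11.......
...11......11.......  (fixed point — unchanged through generation 7)
count of 1: 4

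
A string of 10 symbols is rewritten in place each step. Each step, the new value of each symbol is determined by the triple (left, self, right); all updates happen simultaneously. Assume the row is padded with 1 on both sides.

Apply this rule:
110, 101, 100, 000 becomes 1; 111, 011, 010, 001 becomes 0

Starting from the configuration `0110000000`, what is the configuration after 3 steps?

0111111000

step 1: 1011111110
step 2: 1100000011
step 3: 0111111000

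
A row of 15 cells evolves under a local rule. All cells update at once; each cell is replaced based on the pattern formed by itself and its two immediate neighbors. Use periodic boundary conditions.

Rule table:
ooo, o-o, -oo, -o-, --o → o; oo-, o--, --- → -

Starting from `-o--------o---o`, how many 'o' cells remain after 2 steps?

step 1: oo-------oo--oo
step 2: o-------oo--ooo
count of o: 6

6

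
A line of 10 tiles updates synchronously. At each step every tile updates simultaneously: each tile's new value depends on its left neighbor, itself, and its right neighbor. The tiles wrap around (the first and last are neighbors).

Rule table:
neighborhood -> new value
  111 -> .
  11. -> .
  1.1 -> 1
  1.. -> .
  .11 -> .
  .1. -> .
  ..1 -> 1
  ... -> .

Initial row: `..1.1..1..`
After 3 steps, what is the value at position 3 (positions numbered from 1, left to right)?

.

step 1: .1.1..1...
step 2: 1.1..1....
step 3: .1..1....1
position 3 holds .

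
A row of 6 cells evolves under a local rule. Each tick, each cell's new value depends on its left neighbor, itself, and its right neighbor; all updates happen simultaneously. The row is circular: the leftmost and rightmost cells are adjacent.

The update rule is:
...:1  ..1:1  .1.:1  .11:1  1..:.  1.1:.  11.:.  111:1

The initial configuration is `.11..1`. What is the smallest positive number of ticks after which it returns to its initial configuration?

6

tick 1: .1..11
tick 2: .1.11.
tick 3: 11.1..
tick 4: 1..1.1
tick 5: ..11.1
tick 6: .11..1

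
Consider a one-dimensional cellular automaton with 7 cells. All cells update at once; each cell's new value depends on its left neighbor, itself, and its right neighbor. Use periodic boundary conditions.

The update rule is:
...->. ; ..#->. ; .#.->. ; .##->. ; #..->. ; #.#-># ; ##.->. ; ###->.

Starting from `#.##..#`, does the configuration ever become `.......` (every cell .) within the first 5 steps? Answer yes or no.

yes

.#.....
.......
all cells are . at step 2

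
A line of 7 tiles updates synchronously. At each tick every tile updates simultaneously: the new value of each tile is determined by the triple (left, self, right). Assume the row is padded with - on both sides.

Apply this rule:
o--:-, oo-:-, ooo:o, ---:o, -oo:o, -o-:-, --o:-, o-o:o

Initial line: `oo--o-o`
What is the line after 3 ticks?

o-o--oo

o----o-
--oo---
o-o--oo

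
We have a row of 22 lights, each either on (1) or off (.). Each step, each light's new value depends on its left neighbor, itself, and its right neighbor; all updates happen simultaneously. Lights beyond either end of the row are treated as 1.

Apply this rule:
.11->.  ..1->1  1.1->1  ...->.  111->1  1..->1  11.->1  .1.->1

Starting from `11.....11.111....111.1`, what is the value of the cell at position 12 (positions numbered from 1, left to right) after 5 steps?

111...1.11.111..1.111.
1111.111.11.111111.111
11111.111.11.111111.11
111111.111.11.111111.1
1111111.111.11.111111.
position 12 holds .

.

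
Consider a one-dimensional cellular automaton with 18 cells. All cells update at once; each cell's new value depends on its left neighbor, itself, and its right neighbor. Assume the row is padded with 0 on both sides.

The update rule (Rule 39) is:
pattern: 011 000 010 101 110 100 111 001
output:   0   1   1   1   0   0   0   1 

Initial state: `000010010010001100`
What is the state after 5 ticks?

111110110110110001
000001001001000111
111111011011011000
000000100100100011
111111101101101100

111111101101101100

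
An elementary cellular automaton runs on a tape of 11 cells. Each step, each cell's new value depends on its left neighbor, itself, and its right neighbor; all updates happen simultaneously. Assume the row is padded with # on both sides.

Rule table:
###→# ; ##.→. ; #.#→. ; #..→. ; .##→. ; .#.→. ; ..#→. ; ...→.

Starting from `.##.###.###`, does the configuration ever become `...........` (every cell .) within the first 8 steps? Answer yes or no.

yes

.....#...##
..........#
...........
all cells are . at step 3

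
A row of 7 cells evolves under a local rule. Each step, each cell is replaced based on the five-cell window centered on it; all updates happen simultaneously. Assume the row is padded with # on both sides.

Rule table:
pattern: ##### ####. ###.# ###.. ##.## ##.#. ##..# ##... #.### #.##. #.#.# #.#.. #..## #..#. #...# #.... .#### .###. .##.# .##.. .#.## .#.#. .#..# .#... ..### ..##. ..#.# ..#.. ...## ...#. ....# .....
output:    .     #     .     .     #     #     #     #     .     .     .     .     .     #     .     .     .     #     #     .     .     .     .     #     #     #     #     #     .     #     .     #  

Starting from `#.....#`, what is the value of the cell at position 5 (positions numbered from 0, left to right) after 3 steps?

.#.#..#
#.....#  (repeats step 0; period 2)
step 3: .#.#..#
position 5 holds .

.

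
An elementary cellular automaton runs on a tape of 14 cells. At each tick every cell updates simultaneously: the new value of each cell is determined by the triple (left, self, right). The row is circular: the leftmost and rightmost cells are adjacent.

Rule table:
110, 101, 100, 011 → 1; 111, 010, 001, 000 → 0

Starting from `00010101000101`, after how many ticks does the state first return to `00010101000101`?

tick 1: 10001010100010
tick 2: 01000101010001
tick 3: 10100010101000
tick 4: 01010001010100
tick 5: 00101000101010
tick 6: 00010100010101
tick 7: 10001010001010
tick 8: 01000101000101
tick 9: 10100010100010
tick 10: 01010001010001
tick 11: 10101000101000
tick 12: 01010100010100
tick 13: 00101010001010
tick 14: 00010101000101

14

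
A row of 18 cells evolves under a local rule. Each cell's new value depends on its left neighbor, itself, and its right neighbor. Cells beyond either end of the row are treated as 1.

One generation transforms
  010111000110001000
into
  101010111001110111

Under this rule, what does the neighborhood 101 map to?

1

At position 0 the neighborhood is 101; the next row has 1 there.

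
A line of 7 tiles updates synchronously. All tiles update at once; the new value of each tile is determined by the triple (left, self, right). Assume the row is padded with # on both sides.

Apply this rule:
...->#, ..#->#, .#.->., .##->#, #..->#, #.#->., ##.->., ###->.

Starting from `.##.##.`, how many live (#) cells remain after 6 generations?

1

.#..#..
..##.##
###..#.
...##..
####.##
.....#.
count of #: 1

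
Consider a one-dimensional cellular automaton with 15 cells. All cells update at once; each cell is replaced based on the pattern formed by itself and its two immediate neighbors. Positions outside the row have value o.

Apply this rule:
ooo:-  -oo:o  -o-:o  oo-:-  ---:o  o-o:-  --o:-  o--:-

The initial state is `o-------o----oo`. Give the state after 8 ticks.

--ooooo-o-oo-o-
--o-----o-o--o-
--o-ooo-o-o--o-
--o-o---o-o--o-
--o-o-o-o-o--o-
--o-o-o-o-o--o-  (fixed point — unchanged through tick 8)

--o-o-o-o-o--o-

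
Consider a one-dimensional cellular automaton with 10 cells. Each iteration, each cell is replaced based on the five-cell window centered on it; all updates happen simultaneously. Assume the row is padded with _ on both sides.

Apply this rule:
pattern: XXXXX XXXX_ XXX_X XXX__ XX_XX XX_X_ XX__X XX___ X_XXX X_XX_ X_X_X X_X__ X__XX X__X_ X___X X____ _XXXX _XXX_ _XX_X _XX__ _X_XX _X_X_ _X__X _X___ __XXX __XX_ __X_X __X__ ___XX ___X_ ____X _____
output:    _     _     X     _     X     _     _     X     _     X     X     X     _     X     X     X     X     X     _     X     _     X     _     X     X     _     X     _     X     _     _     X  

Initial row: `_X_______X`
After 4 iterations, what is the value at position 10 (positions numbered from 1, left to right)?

iteration 1: __XXXXX___
iteration 2: _XXX___XXX
iteration 3: XXX_XXXXX_
iteration 4: XXXX_X___X
position 10 holds X

X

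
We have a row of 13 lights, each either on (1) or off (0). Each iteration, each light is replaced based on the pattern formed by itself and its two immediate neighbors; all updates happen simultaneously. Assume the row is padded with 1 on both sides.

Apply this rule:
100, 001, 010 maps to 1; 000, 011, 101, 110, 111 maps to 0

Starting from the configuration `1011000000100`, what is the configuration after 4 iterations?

0001010000110

0000100001111
1001110010000
0110001111001
0001010000110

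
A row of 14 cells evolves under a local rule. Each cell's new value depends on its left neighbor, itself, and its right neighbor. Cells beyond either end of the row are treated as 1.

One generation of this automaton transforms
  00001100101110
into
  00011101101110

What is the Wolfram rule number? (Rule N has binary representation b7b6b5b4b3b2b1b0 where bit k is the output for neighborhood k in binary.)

position 11: 111 → 1  (bit 7 = 1)
position 5: 110 → 1  (bit 6 = 1)
position 9: 101 → 0  (bit 5 = 0)
position 0: 100 → 0  (bit 4 = 0)
position 4: 011 → 1  (bit 3 = 1)
position 8: 010 → 1  (bit 2 = 1)
position 3: 001 → 1  (bit 1 = 1)
position 1: 000 → 0  (bit 0 = 0)
bits b7..b0 = 11001110 = 206

206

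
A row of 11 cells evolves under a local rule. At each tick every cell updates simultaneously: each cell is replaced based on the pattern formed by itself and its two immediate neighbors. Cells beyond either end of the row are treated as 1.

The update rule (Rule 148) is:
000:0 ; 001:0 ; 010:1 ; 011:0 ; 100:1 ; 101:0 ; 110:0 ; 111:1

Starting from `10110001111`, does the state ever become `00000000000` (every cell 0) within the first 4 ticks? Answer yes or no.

no

00001000111
10001100011
01000010001
01100011000
tick 4 is 01100011000, still not uniform 0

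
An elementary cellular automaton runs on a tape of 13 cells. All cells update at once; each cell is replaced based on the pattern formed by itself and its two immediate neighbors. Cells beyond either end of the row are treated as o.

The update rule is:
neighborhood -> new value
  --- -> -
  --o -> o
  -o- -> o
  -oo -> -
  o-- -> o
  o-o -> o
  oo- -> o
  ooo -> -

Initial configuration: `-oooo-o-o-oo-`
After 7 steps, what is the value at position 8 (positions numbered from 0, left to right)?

o

o---oooooo-oo
oo-o-----oo--
-oooo---o-ooo
o---oo-ooo---
oo-o-oo--oo-o
-oooo-ooo-oo-
o---oo--oo-oo
position 8 holds o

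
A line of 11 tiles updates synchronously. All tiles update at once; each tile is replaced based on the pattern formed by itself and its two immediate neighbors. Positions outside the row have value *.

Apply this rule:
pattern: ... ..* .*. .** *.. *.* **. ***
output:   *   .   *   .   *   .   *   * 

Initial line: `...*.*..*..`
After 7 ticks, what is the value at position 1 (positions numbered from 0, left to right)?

tick 1: **.*.**.**.
tick 2: **.*..*..*.
tick 3: **.**.**.*.
tick 4: **..*..*.*.
tick 5: ***.**.*.*.
tick 6: ***..*.*.*.
tick 7: ****.*.*.*.
position 1 holds *

*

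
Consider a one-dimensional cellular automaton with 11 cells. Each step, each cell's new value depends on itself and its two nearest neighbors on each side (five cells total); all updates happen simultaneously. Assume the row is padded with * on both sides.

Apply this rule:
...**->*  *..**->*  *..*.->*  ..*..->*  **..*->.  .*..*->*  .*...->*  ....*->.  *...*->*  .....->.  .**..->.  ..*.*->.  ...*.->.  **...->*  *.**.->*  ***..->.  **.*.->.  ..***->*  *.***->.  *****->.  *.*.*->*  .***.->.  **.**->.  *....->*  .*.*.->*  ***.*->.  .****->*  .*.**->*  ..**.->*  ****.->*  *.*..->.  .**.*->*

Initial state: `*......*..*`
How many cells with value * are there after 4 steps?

6

.**....****
.*.**.***..
.****.....*
..**.**..**
count of *: 6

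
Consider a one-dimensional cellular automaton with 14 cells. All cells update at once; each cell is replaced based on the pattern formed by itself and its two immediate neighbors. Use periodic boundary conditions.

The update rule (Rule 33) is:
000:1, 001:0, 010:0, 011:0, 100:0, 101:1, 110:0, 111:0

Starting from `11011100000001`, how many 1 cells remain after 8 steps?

00100001111100
10001100000001
00100001111100  (repeats step 1; period 2)
step 8: 10001100000001
count of 1: 4

4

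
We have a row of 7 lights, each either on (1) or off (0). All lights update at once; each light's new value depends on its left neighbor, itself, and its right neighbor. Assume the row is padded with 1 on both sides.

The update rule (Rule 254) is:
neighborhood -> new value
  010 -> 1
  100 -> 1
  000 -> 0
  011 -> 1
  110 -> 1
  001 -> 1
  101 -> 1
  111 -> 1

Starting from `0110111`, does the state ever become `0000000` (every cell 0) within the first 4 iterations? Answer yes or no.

iteration 1: 1111111
iteration 2: 1111111  (fixed point — unchanged through iteration 4)
iteration 4 is 1111111, still not uniform 0

no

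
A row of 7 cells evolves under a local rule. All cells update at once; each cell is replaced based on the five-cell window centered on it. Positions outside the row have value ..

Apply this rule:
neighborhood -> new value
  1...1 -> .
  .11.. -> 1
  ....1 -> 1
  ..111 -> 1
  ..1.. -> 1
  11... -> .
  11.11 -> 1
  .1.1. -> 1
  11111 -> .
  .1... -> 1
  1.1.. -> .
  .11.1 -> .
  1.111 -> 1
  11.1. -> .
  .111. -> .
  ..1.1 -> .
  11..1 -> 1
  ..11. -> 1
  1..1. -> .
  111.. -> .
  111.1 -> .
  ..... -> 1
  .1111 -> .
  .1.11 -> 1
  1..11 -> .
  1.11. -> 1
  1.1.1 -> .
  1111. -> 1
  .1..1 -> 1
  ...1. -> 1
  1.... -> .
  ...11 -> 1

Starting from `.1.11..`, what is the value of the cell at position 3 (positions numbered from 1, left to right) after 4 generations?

.

1.111..
.11....
111..11
1..1.11
position 3 holds .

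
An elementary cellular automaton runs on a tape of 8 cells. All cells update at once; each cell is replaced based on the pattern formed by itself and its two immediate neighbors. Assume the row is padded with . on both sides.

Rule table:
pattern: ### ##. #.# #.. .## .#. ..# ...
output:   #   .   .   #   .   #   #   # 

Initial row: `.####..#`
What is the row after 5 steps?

#.####.#

step 1: #.##.###
step 2: #.....#.
step 3: ########
step 4: .######.
step 5: #.####.#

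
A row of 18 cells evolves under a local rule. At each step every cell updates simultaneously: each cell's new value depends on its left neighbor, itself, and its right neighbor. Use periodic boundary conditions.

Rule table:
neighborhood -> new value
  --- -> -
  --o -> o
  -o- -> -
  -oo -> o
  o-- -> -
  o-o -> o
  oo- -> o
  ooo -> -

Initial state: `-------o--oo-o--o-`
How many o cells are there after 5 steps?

8

------o--oooo--o--
-----o--oo--o-o---
----o--ooo-o-o----
---o--oo-oo-o-----
--o--ooooooo------
count of o: 8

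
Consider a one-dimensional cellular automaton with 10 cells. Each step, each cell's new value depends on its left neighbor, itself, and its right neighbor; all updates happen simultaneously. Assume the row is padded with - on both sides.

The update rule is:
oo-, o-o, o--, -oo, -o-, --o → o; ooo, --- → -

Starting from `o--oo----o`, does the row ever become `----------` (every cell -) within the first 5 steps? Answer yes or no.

oooooo--oo
o----ooooo
oo--oo---o
ooooooo-oo
o-----oooo
step 5 is o-----oooo, still not uniform -

no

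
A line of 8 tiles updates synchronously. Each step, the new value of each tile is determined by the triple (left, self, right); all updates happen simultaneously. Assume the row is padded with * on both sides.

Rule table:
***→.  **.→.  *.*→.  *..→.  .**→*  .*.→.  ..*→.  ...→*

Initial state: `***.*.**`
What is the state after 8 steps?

......*.
.****...
.*....*.
...**...
.*.*..*.
........
.******.
.*......

.*......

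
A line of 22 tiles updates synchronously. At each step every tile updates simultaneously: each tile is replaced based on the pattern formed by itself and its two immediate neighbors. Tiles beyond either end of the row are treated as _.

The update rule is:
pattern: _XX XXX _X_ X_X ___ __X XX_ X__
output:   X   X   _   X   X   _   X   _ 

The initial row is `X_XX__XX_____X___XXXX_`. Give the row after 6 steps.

_XXX__XXXXXXXXXXXXXXX_

_XXX__XX_XXX___X_XXXX_
_XXX__XXXXXX_X__XXXXX_
_XXX__XXXXXXX___XXXXX_
_XXX__XXXXXXX_X_XXXXX_
_XXX__XXXXXXXX_XXXXXX_
_XXX__XXXXXXXXXXXXXXX_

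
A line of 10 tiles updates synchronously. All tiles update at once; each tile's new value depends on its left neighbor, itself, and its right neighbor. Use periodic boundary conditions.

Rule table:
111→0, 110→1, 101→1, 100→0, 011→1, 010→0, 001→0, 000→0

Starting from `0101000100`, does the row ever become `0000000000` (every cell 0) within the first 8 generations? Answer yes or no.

yes

generation 1: 0010000000
generation 2: 0000000000
all cells are 0 at generation 2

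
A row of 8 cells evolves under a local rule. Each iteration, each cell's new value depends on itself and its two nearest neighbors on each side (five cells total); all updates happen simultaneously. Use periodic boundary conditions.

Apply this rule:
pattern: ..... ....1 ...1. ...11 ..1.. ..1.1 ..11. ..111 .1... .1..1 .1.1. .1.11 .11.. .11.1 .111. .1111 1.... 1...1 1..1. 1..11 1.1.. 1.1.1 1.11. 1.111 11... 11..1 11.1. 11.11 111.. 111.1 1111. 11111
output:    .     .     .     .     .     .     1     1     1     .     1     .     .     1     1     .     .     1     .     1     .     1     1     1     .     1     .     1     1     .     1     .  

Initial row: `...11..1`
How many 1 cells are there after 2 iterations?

5

iteration 1: 11.1.1..
iteration 2: 11.11..1
count of 1: 5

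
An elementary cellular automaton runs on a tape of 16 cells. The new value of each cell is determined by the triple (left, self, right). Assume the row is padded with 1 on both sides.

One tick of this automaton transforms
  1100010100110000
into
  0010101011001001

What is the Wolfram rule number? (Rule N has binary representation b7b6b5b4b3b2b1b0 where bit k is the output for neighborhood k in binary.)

position 0: 111 → 0  (bit 7 = 0)
position 1: 110 → 0  (bit 6 = 0)
position 6: 101 → 1  (bit 5 = 1)
position 2: 100 → 1  (bit 4 = 1)
position 10: 011 → 0  (bit 3 = 0)
position 5: 010 → 0  (bit 2 = 0)
position 4: 001 → 1  (bit 1 = 1)
position 3: 000 → 0  (bit 0 = 0)
bits b7..b0 = 00110010 = 50

50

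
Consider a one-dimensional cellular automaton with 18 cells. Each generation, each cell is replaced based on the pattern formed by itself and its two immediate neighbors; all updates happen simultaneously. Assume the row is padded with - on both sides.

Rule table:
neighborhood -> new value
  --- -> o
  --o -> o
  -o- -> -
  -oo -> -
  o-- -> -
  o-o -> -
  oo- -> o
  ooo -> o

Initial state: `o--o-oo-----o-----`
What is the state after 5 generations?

--oooooo--o---oo--

--o---o-oooo--oooo
oo--oo---ooo-o-ooo
-o-o-o-oo-oo----oo
o-------o--o-ooo-o
--oooooo--o---oo--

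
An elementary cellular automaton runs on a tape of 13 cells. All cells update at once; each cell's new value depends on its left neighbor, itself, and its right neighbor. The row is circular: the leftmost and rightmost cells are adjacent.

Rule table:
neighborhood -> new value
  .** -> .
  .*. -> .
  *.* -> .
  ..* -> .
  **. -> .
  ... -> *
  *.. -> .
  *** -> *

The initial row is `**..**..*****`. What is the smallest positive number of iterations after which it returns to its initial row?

14

*........****
..******..***
...****....*.
**..**..**...
...........*.
**********...
.********..*.
..******.....
*..****..****
....**....***
.**....**..*.
....**.......
***....******
**..**..*****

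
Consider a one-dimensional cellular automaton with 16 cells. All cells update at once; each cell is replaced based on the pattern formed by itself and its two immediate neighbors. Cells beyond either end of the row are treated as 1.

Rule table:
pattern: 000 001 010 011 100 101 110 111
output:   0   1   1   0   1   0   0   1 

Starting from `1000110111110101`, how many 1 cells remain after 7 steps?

0101000011100100
0101100101011111
0100011101001111
0110101001110111
0000101110100011
1001100100110101
0110011111000100
count of 1: 8

8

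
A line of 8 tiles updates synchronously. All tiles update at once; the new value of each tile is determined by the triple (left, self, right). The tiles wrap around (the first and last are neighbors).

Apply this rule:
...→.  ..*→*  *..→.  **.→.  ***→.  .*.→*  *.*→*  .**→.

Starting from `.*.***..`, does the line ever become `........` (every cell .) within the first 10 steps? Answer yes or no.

***.....
.......*
......**
.....*..
....**..
...*....
..**....
.*......
**......
.......*
step 10 is .......*, still not uniform .

no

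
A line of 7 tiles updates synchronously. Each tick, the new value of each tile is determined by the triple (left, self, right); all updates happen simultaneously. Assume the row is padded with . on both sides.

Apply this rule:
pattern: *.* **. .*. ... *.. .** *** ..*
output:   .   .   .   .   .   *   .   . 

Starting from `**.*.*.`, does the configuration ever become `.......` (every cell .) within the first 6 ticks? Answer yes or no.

yes

tick 1: *......
tick 2: .......
all cells are . at tick 2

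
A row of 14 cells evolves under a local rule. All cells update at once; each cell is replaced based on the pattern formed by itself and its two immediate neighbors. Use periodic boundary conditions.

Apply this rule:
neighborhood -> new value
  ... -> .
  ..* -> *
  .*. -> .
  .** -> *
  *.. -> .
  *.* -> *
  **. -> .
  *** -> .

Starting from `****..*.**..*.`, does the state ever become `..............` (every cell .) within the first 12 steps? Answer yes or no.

no

*....*.**..*.*
....*.**..*.**
...*.**..*.**.
..*.**..*.**..
.*.**..*.**...
*.**..*.**....
.**..*.**....*
**..*.**....*.
*..*.**....*.*
..*.**....*.**
.*.**....*.**.
*.**....*.**..
step 12 is *.**....*.**.., still not uniform .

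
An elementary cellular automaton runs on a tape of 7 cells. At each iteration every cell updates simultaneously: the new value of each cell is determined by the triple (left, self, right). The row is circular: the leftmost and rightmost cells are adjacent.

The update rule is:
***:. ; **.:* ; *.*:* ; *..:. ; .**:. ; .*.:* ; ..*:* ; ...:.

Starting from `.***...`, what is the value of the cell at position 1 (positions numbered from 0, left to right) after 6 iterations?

iteration 1: *..*...
iteration 2: *.**..*
iteration 3: **.*.*.
iteration 4: .******
iteration 5: *.....*
iteration 6: *....*.
position 1 holds .

.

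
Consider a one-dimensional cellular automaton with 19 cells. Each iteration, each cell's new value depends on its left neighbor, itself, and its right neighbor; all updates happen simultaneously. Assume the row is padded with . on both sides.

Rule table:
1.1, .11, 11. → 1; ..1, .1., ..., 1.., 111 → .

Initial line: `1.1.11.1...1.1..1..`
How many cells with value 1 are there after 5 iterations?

2

.1.1111.....1......
..11..1............
..11...............
..11...............  (fixed point — unchanged through iteration 5)
count of 1: 2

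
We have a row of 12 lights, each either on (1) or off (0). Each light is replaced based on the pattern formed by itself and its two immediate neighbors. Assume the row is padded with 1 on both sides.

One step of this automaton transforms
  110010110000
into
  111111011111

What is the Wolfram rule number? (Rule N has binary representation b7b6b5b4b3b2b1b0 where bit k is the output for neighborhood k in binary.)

247

position 0: 111 → 1  (bit 7 = 1)
position 1: 110 → 1  (bit 6 = 1)
position 5: 101 → 1  (bit 5 = 1)
position 2: 100 → 1  (bit 4 = 1)
position 6: 011 → 0  (bit 3 = 0)
position 4: 010 → 1  (bit 2 = 1)
position 3: 001 → 1  (bit 1 = 1)
position 9: 000 → 1  (bit 0 = 1)
bits b7..b0 = 11110111 = 247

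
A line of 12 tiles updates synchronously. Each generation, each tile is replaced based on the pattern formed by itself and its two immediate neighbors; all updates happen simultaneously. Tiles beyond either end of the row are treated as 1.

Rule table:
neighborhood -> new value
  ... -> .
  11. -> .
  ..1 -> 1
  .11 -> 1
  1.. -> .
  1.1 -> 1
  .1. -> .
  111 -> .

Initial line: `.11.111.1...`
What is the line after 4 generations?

11..1...11.1

generation 1: 11.11..1...1
generation 2: ..11..1...11
generation 3: .11..1...11.
generation 4: 11..1...11.1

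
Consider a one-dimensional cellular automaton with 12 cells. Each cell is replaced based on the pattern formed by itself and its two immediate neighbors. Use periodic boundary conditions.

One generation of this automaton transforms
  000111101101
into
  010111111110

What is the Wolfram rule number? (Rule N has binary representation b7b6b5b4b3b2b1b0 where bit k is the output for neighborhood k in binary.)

position 4: 111 → 1  (bit 7 = 1)
position 6: 110 → 1  (bit 6 = 1)
position 7: 101 → 1  (bit 5 = 1)
position 0: 100 → 0  (bit 4 = 0)
position 3: 011 → 1  (bit 3 = 1)
position 11: 010 → 0  (bit 2 = 0)
position 2: 001 → 0  (bit 1 = 0)
position 1: 000 → 1  (bit 0 = 1)
bits b7..b0 = 11101001 = 233

233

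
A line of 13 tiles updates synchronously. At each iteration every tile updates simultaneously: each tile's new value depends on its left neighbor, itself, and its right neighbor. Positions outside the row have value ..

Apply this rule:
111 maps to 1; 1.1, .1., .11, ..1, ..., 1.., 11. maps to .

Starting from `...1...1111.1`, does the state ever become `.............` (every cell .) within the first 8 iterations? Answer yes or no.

........11...
.............
all cells are . at iteration 2

yes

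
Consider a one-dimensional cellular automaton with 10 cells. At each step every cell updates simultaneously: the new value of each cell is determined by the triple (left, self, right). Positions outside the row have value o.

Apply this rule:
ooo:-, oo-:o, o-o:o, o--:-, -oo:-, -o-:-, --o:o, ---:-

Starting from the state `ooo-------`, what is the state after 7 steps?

--o------o
-o------o-
o------o-o
o-----o-o-
o----o-o-o
o---o-o-o-
o--o-o-o-o

o--o-o-o-o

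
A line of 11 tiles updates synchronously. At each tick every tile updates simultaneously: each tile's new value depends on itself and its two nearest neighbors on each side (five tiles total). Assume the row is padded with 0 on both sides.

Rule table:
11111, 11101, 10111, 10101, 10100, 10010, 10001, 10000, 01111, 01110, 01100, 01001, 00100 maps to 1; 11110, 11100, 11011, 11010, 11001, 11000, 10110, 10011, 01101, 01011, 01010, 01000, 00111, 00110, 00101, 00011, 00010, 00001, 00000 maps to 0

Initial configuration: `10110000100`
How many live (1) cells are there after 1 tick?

00010100101
count of 1: 4

4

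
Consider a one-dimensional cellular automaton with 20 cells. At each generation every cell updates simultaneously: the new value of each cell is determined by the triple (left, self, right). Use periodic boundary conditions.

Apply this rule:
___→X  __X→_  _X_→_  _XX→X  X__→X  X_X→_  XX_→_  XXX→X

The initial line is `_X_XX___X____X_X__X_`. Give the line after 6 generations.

___X_XX__XXX____X__X
XX___X_X_XX_XXX__X__
X_XX_____X__XX_X__X_
__X_XXXX__X_X___X___
X___XXX_X____XX__XXX
_XX_XX___XXX_X_X_XXX

_XX_XX___XXX_X_X_XXX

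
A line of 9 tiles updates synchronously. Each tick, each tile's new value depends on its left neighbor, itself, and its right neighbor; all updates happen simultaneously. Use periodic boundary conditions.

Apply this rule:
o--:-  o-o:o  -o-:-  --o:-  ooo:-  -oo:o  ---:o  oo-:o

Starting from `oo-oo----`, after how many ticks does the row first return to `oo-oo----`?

tick 1: ooooo-oo-
tick 2: o---ooooo
tick 3: o-o-o----
tick 4: -o-o--oo-
tick 5: --o---oo-
tick 6: o---o-oo-
tick 7: --o--oooo
tick 8: -----o--o
tick 9: -ooo-----
tick 10: -o-o-oooo
tick 11: o-o-oo--o
tick 12: oo-ooo--o
tick 13: -ooo-o--o
tick 14: oo-oo----

14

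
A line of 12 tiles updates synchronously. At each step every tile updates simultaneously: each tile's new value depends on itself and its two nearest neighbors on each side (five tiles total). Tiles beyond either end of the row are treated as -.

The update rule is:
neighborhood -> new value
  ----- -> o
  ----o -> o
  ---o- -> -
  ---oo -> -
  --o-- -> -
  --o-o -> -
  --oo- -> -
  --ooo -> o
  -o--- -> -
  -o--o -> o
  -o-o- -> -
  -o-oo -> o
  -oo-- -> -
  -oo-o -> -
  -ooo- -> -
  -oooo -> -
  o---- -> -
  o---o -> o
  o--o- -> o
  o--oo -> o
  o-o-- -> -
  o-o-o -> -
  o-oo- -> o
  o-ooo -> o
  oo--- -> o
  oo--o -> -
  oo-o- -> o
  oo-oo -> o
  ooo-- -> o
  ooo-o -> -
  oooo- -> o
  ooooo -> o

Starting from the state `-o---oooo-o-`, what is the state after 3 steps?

---o-o-o-o--
oo----------
--o-oooooooo

--o-oooooooo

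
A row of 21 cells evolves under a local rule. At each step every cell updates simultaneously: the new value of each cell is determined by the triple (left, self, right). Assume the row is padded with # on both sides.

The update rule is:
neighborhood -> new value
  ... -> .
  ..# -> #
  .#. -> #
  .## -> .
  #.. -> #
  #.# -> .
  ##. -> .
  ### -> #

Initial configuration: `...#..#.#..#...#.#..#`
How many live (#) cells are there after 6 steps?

12

step 1: #.#####.#####.##.###.
step 2: ...###...###......#..
step 3: #.#.#.#.#.#.#....####
step 4: ..#.#.#.#.#.##..#.###
step 5: ###.#.#.#.#...###..##
step 6: ##..#.#.#.##.#.#.##.#
count of #: 12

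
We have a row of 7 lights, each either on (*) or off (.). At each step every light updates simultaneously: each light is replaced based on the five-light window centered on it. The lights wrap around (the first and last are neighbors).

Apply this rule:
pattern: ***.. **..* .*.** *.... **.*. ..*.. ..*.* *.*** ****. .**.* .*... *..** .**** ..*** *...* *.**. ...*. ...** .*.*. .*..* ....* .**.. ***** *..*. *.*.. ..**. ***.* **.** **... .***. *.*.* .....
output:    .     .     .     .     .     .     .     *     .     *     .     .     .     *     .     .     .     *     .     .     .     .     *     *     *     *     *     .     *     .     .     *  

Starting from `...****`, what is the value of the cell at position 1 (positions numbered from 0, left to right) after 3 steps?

*.**...
....*..
**.....
position 1 holds *

*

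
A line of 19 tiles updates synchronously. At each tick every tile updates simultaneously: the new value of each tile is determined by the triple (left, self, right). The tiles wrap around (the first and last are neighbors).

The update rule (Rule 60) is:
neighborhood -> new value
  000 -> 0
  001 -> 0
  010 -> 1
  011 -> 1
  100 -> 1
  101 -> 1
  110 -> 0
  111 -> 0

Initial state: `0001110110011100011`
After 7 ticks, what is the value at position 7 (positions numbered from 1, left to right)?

tick 1: 1001001101010010010
tick 2: 1101101011111011011
tick 3: 0011011110000110110
tick 4: 0010110001000101101
tick 5: 1011101001100111011
tick 6: 0110011101010100110
tick 7: 0101010011111110101
position 7 holds 0

0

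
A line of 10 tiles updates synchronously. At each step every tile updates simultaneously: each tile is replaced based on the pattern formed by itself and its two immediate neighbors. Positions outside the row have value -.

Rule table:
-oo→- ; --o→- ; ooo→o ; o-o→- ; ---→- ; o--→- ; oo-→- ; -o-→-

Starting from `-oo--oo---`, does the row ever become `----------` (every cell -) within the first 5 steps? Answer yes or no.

yes

step 1: ----------
all cells are - at step 1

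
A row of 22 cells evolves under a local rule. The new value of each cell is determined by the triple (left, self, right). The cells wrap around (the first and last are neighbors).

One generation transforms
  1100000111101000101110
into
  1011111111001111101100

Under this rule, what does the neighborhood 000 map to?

At position 3 the neighborhood is 000; the next row has 1 there.

1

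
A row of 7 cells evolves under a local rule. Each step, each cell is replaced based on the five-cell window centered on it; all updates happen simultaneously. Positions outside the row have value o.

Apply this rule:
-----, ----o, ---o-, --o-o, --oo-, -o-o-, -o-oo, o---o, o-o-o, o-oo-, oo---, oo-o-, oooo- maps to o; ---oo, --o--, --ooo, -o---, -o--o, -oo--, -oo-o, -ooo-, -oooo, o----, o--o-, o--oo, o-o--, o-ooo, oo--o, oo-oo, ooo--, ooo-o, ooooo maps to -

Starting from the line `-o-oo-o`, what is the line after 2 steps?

--o-oo-

oooo---
--o-oo-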